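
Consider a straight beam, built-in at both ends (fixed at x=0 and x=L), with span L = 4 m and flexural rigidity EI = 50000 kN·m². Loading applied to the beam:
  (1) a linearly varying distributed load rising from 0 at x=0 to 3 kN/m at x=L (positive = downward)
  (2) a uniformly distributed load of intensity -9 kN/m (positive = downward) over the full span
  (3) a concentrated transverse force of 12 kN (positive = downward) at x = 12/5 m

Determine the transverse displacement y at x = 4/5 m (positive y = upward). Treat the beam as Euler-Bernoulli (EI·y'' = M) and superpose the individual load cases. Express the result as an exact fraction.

Load 1 — triangular load w₀=3 kN/m (0→w₀ over full span):
  y_1 = -w₀x²(L-x)²(x+2L)/(120LEI) = -3·(4/5)²·(4-(4/5))²·((4/5)+2·4)/(120·4·50000) = -352/48828125 m
Load 2 — uniform load w=-9 kN/m over full span:
  y_2 = -wx²(L-x)²/(24EI) = -(-9)·(4/5)²·(4-(4/5))²/(24·50000) = 96/1953125 m
Load 3 — point force P=12 kN at a=12/5 m (b=L-a=8/5):
  y_3 = -Pb²x²(3aL-(3a+b)x)/(6L³EI)  [x≤a] = -12·(8/5)²·(4/5)²·(3·(12/5)·4-(3·(12/5)+(8/5))·(4/5))/(6·4³·50000) = -1088/48828125 m
Superposition: y = Σ y_i = 192/9765625 m ≈ 0.000020 m

y(4/5) = 192/9765625 m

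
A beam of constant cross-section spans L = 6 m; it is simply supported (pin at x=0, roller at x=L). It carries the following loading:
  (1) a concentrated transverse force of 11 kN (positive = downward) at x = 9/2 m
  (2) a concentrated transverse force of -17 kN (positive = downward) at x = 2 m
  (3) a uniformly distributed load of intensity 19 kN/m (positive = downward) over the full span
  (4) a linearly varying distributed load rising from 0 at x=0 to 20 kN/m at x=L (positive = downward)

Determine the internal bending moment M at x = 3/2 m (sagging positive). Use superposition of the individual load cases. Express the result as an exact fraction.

M(3/2) = 635/8 kN·m

Load 1 — point force P=11 kN at a=9/2 m (b=L-a=3/2):
  M_1 = Pbx/L  [x≤a] = 11·(3/2)·(3/2)/6 = 33/8 kN·m
Load 2 — point force P=-17 kN at a=2 m (b=L-a=4):
  M_2 = Pbx/L  [x≤a] = (-17)·4·(3/2)/6 = -17 kN·m
Load 3 — uniform load w=19 kN/m over full span:
  M_3 = wx(L-x)/2 = 19·(3/2)·(6-(3/2))/2 = 513/8 kN·m
Load 4 — triangular load w₀=20 kN/m (0→w₀ over full span):
  M_4 = w₀Lx/6 - w₀x³/(6L) = 20·6·(3/2)/6 - 20·(3/2)³/(6·6) = 225/8 kN·m
Superposition: M = Σ M_i = 635/8 kN·m ≈ 79.375000 kN·m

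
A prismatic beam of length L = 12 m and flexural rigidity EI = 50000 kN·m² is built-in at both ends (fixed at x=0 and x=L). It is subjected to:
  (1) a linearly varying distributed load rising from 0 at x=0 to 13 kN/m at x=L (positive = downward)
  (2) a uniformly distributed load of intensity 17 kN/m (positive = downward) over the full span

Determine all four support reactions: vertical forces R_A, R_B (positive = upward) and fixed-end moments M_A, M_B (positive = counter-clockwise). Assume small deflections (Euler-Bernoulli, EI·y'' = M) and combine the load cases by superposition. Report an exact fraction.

R_A = 627/5 kN, M_A = 1332/5 kN·m, R_B = 783/5 kN, M_B = -1488/5 kN·m

Load 1 — triangular load w₀=13 kN/m (0→w₀ over full span):
  R_A = 3w₀L/20 = 3·13·12/20 = 117/5 kN
  M_A = w₀L²/30 = 13·12²/30 = 312/5 kN·m
  R_B = 7w₀L/20 = 7·13·12/20 = 273/5 kN
  M_B = -w₀L²/20 = -13·12²/20 = -468/5 kN·m
Load 2 — uniform load w=17 kN/m over full span:
  R_A = wL/2 = 17·12/2 = 102 kN
  M_A = wL²/12 = 17·12²/12 = 204 kN·m
  R_B = wL/2 = 17·12/2 = 102 kN
  M_B = -wL²/12 = -17·12²/12 = -204 kN·m
Superposition: R_A = 627/5 kN, M_A = 1332/5 kN·m, R_B = 783/5 kN, M_B = -1488/5 kN·m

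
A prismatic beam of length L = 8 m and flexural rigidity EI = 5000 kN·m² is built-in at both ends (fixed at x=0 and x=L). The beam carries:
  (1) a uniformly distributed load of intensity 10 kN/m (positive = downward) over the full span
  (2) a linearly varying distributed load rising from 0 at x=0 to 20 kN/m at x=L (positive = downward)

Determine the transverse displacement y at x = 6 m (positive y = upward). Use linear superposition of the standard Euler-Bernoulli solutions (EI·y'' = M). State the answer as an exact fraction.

y(6) = -63/2500 m

Load 1 — uniform load w=10 kN/m over full span:
  y_1 = -wx²(L-x)²/(24EI) = -10·6²·(8-6)²/(24·5000) = -3/250 m
Load 2 — triangular load w₀=20 kN/m (0→w₀ over full span):
  y_2 = -w₀x²(L-x)²(x+2L)/(120LEI) = -20·6²·(8-6)²·(6+2·8)/(120·8·5000) = -33/2500 m
Superposition: y = Σ y_i = -63/2500 m ≈ -0.025200 m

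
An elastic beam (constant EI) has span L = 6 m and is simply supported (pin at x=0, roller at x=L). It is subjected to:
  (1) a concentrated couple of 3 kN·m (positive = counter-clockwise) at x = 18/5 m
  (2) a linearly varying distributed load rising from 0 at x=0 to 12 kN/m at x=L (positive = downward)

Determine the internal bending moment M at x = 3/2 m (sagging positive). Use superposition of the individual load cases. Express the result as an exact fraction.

M(3/2) = 141/8 kN·m

Load 1 — applied couple M₀=3 kN·m at a=18/5 m (b=L-a=12/5):
  M_1 = M₀x/L  [x≤a] = 3·(3/2)/6 = 3/4 kN·m
Load 2 — triangular load w₀=12 kN/m (0→w₀ over full span):
  M_2 = w₀Lx/6 - w₀x³/(6L) = 12·6·(3/2)/6 - 12·(3/2)³/(6·6) = 135/8 kN·m
Superposition: M = Σ M_i = 141/8 kN·m ≈ 17.625000 kN·m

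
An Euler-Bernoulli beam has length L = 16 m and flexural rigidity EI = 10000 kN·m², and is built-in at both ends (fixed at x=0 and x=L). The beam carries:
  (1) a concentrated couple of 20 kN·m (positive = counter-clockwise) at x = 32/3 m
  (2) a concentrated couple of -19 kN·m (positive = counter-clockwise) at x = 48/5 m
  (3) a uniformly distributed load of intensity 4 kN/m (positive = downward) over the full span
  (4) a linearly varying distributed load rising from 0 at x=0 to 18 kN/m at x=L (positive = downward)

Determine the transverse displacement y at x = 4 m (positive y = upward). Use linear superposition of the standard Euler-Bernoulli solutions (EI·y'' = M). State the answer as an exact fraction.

y(4) = -6563/56250 m

Load 1 — applied couple M₀=20 kN·m at a=32/3 m (b=L-a=16/3):
  y_1 = (R_Ax³/6 - M_Ax²/2)/EI  [x≤a] with R_A=5/3, M_A=20/3 = ((5/3)·4³/6 - (20/3)·4²/2)/10000 = -4/1125 m
Load 2 — applied couple M₀=-19 kN·m at a=48/5 m (b=L-a=32/5):
  y_2 = (R_Ax³/6 - M_Ax²/2)/EI  [x≤a] with R_A=-171/100, M_A=-152/25 = ((-171/100)·4³/6 - (-152/25)·4²/2)/10000 = 19/6250 m
Load 3 — uniform load w=4 kN/m over full span:
  y_3 = -wx²(L-x)²/(24EI) = -4·4²·(16-4)²/(24·10000) = -24/625 m
Load 4 — triangular load w₀=18 kN/m (0→w₀ over full span):
  y_4 = -w₀x²(L-x)²(x+2L)/(120LEI) = -18·4²·(16-4)²·(4+2·16)/(120·16·10000) = -243/3125 m
Superposition: y = Σ y_i = -6563/56250 m ≈ -0.116676 m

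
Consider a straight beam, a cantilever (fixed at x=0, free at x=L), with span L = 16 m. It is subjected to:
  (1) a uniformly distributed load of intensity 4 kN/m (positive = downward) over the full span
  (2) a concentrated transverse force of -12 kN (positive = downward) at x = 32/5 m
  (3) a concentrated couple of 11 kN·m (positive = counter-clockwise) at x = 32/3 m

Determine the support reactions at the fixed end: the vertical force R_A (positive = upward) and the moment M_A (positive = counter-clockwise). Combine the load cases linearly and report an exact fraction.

Load 1 — uniform load w=4 kN/m over full span:
  R_A = wL = 4·16 = 64 kN
  M_A = wL²/2 = 4·16²/2 = 512 kN·m
Load 2 — point force P=-12 kN at a=32/5 m (b=L-a=48/5):
  R_A = P = (-12) = -12 kN
  M_A = Pa = (-12)·(32/5) = -384/5 kN·m
Load 3 — applied couple M₀=11 kN·m at a=32/3 m (b=L-a=16/3):
  R_A = 0 kN
  M_A = -M₀ = -11 kN·m
Superposition: R_A = 52 kN, M_A = 2121/5 kN·m

R_A = 52 kN, M_A = 2121/5 kN·m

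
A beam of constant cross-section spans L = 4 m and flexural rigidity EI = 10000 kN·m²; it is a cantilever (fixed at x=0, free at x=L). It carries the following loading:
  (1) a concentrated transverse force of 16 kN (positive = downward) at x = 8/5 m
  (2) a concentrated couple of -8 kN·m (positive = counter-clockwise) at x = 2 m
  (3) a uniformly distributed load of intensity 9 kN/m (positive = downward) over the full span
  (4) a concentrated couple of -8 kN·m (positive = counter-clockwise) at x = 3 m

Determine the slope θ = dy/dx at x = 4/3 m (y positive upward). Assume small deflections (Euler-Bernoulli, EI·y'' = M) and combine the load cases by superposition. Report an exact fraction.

Load 1 — point force P=16 kN at a=8/5 m (b=L-a=12/5):
  θ_1 = -Px(2a-x)/(2EI)  [x≤a] = -16·(4/3)·(2·(8/5)-(4/3))/(2·10000) = -56/28125 rad
Load 2 — applied couple M₀=-8 kN·m at a=2 m (b=L-a=2):
  θ_2 = M₀x/EI  [x≤a] = (-8)·(4/3)/10000 = -2/1875 rad
Load 3 — uniform load w=9 kN/m over full span:
  θ_3 = -wx(x²-3Lx+3L²)/(6EI) = -9·(4/3)·((4/3)²-3·4·(4/3)+3·4²)/(6·10000) = -38/5625 rad
Load 4 — applied couple M₀=-8 kN·m at a=3 m (b=L-a=1):
  θ_4 = M₀x/EI  [x≤a] = (-8)·(4/3)/10000 = -2/1875 rad
Superposition: θ = Σ θ_i = -34/3125 rad ≈ -0.010880 rad

θ(4/3) = -34/3125 rad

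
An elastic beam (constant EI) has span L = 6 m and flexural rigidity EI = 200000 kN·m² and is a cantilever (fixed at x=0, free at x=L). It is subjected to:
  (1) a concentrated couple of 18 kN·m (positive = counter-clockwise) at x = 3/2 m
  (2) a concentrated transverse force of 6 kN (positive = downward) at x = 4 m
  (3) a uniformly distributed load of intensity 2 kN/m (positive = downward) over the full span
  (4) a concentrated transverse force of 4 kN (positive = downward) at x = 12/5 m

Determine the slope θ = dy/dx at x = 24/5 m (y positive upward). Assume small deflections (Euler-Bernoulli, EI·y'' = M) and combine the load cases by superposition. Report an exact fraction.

θ(24/5) = -12993/25000000 rad

Load 1 — applied couple M₀=18 kN·m at a=3/2 m (b=L-a=9/2):
  θ_1 = M₀a/EI  [x>a] = 18·(3/2)/200000 = 27/200000 rad
Load 2 — point force P=6 kN at a=4 m (b=L-a=2):
  θ_2 = -Pa²/(2EI)  [x>a] = -6·4²/(2·200000) = -3/12500 rad
Load 3 — uniform load w=2 kN/m over full span:
  θ_3 = -wx(x²-3Lx+3L²)/(6EI) = -2·(24/5)·((24/5)²-3·6·(24/5)+3·6²)/(6·200000) = -279/781250 rad
Load 4 — point force P=4 kN at a=12/5 m (b=L-a=18/5):
  θ_4 = -Pa²/(2EI)  [x>a] = -4·(12/5)²/(2·200000) = -9/156250 rad
Superposition: θ = Σ θ_i = -12993/25000000 rad ≈ -0.000520 rad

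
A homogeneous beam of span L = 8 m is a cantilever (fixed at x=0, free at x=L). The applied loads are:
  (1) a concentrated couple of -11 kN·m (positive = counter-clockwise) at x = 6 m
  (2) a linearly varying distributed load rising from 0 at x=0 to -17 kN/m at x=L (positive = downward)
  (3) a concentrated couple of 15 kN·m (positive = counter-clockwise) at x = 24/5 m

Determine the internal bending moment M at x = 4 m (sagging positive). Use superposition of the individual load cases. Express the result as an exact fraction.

Load 1 — applied couple M₀=-11 kN·m at a=6 m (b=L-a=2):
  M_1 = M₀  [x≤a] = (-11) = -11 kN·m
Load 2 — triangular load w₀=-17 kN/m (0→w₀ over full span):
  M_2 = w₀Lx/2 - w₀L²/3 - w₀x³/(6L) = (-17)·8·4/2 - (-17)·8²/3 - (-17)·4³/(6·8) = 340/3 kN·m
Load 3 — applied couple M₀=15 kN·m at a=24/5 m (b=L-a=16/5):
  M_3 = M₀  [x≤a] = 15 = 15 kN·m
Superposition: M = Σ M_i = 352/3 kN·m ≈ 117.333333 kN·m

M(4) = 352/3 kN·m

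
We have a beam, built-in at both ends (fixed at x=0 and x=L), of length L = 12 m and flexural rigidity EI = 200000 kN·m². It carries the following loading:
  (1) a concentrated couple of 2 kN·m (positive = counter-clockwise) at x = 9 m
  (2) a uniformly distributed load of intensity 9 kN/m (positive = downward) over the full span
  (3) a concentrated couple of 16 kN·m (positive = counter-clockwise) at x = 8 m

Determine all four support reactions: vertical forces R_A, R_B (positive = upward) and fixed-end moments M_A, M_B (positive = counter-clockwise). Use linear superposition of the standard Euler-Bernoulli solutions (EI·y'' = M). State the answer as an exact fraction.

Load 1 — applied couple M₀=2 kN·m at a=9 m (b=L-a=3):
  R_A = 6M₀ab/L³ = 6·2·9·3/12³ = 3/16 kN
  M_A = M₀b(2a-b)/L² = 2·3·(2·9-3)/12² = 5/8 kN·m
  R_B = -6M₀ab/L³ = -6·2·9·3/12³ = -3/16 kN
  M_B = M₀a(2b-a)/L² = 2·9·(2·3-9)/12² = -3/8 kN·m
Load 2 — uniform load w=9 kN/m over full span:
  R_A = wL/2 = 9·12/2 = 54 kN
  M_A = wL²/12 = 9·12²/12 = 108 kN·m
  R_B = wL/2 = 9·12/2 = 54 kN
  M_B = -wL²/12 = -9·12²/12 = -108 kN·m
Load 3 — applied couple M₀=16 kN·m at a=8 m (b=L-a=4):
  R_A = 6M₀ab/L³ = 6·16·8·4/12³ = 16/9 kN
  M_A = M₀b(2a-b)/L² = 16·4·(2·8-4)/12² = 16/3 kN·m
  R_B = -6M₀ab/L³ = -6·16·8·4/12³ = -16/9 kN
  M_B = M₀a(2b-a)/L² = 16·8·(2·4-8)/12² = 0 kN·m
Superposition: R_A = 8059/144 kN, M_A = 2735/24 kN·m, R_B = 7493/144 kN, M_B = -867/8 kN·m

R_A = 8059/144 kN, M_A = 2735/24 kN·m, R_B = 7493/144 kN, M_B = -867/8 kN·m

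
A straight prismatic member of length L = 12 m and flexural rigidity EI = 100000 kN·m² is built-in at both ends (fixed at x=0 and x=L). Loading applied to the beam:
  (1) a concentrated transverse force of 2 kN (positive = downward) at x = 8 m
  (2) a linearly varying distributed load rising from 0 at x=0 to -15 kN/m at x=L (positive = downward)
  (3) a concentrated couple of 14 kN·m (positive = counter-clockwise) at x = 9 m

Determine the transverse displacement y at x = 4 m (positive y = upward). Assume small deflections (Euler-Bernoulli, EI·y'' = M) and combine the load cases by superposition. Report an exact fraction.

Load 1 — point force P=2 kN at a=8 m (b=L-a=4):
  y_1 = -Pb²x²(3aL-(3a+b)x)/(6L³EI)  [x≤a] = -2·4²·4²·(3·8·12-(3·8+4)·4)/(6·12³·100000) = -22/253125 m
Load 2 — triangular load w₀=-15 kN/m (0→w₀ over full span):
  y_2 = -w₀x²(L-x)²(x+2L)/(120LEI) = -(-15)·4²·(12-4)²·(4+2·12)/(120·12·100000) = 28/9375 m
Load 3 — applied couple M₀=14 kN·m at a=9 m (b=L-a=3):
  y_3 = (R_Ax³/6 - M_Ax²/2)/EI  [x≤a] with R_A=21/16, M_A=35/8 = ((21/16)·4³/6 - (35/8)·4²/2)/100000 = -21/100000 m
Superposition: y = Σ y_i = 21787/8100000 m ≈ 0.002690 m

y(4) = 21787/8100000 m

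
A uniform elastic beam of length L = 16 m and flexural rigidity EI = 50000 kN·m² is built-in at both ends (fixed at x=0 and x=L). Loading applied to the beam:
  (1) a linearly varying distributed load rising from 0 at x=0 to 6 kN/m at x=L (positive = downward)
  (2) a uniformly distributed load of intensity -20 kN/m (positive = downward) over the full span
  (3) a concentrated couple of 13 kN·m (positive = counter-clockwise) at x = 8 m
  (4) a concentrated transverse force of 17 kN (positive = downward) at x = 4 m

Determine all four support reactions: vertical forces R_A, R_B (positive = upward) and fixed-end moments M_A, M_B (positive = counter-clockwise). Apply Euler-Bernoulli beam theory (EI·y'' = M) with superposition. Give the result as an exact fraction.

R_A = -10403/80 kN, M_A = -10019/30 kN·m, R_B = -9997/80 kN, M_B = 10211/30 kN·m

Load 1 — triangular load w₀=6 kN/m (0→w₀ over full span):
  R_A = 3w₀L/20 = 3·6·16/20 = 72/5 kN
  M_A = w₀L²/30 = 6·16²/30 = 256/5 kN·m
  R_B = 7w₀L/20 = 7·6·16/20 = 168/5 kN
  M_B = -w₀L²/20 = -6·16²/20 = -384/5 kN·m
Load 2 — uniform load w=-20 kN/m over full span:
  R_A = wL/2 = (-20)·16/2 = -160 kN
  M_A = wL²/12 = (-20)·16²/12 = -1280/3 kN·m
  R_B = wL/2 = (-20)·16/2 = -160 kN
  M_B = -wL²/12 = -(-20)·16²/12 = 1280/3 kN·m
Load 3 — applied couple M₀=13 kN·m at a=8 m (b=L-a=8):
  R_A = 6M₀ab/L³ = 6·13·8·8/16³ = 39/32 kN
  M_A = M₀b(2a-b)/L² = 13·8·(2·8-8)/16² = 13/4 kN·m
  R_B = -6M₀ab/L³ = -6·13·8·8/16³ = -39/32 kN
  M_B = M₀a(2b-a)/L² = 13·8·(2·8-8)/16² = 13/4 kN·m
Load 4 — point force P=17 kN at a=4 m (b=L-a=12):
  R_A = Pb²(3a+b)/L³ = 17·12²·(3·4+12)/16³ = 459/32 kN
  M_A = Pab²/L² = 17·4·12²/16² = 153/4 kN·m
  R_B = Pa²(a+3b)/L³ = 17·4²·(4+3·12)/16³ = 85/32 kN
  M_B = -Pa²b/L² = -17·4²·12/16² = -51/4 kN·m
Superposition: R_A = -10403/80 kN, M_A = -10019/30 kN·m, R_B = -9997/80 kN, M_B = 10211/30 kN·m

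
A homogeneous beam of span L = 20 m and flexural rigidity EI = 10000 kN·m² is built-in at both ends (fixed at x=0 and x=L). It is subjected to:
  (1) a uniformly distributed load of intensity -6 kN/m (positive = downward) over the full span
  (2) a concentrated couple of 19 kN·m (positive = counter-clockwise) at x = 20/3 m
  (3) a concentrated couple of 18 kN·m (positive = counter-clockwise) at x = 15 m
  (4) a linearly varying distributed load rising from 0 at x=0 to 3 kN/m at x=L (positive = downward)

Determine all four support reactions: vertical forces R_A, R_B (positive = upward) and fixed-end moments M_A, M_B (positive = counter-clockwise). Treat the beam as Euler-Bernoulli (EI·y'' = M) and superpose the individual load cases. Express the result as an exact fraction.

R_A = -11693/240 kN, M_A = -1235/8 kN·m, R_B = -9907/240 kN, M_B = 3431/24 kN·m

Load 1 — uniform load w=-6 kN/m over full span:
  R_A = wL/2 = (-6)·20/2 = -60 kN
  M_A = wL²/12 = (-6)·20²/12 = -200 kN·m
  R_B = wL/2 = (-6)·20/2 = -60 kN
  M_B = -wL²/12 = -(-6)·20²/12 = 200 kN·m
Load 2 — applied couple M₀=19 kN·m at a=20/3 m (b=L-a=40/3):
  R_A = 6M₀ab/L³ = 6·19·(20/3)·(40/3)/20³ = 19/15 kN
  M_A = M₀b(2a-b)/L² = 19·(40/3)·(2·(20/3)-(40/3))/20² = 0 kN·m
  R_B = -6M₀ab/L³ = -6·19·(20/3)·(40/3)/20³ = -19/15 kN
  M_B = M₀a(2b-a)/L² = 19·(20/3)·(2·(40/3)-(20/3))/20² = 19/3 kN·m
Load 3 — applied couple M₀=18 kN·m at a=15 m (b=L-a=5):
  R_A = 6M₀ab/L³ = 6·18·15·5/20³ = 81/80 kN
  M_A = M₀b(2a-b)/L² = 18·5·(2·15-5)/20² = 45/8 kN·m
  R_B = -6M₀ab/L³ = -6·18·15·5/20³ = -81/80 kN
  M_B = M₀a(2b-a)/L² = 18·15·(2·5-15)/20² = -27/8 kN·m
Load 4 — triangular load w₀=3 kN/m (0→w₀ over full span):
  R_A = 3w₀L/20 = 3·3·20/20 = 9 kN
  M_A = w₀L²/30 = 3·20²/30 = 40 kN·m
  R_B = 7w₀L/20 = 7·3·20/20 = 21 kN
  M_B = -w₀L²/20 = -3·20²/20 = -60 kN·m
Superposition: R_A = -11693/240 kN, M_A = -1235/8 kN·m, R_B = -9907/240 kN, M_B = 3431/24 kN·m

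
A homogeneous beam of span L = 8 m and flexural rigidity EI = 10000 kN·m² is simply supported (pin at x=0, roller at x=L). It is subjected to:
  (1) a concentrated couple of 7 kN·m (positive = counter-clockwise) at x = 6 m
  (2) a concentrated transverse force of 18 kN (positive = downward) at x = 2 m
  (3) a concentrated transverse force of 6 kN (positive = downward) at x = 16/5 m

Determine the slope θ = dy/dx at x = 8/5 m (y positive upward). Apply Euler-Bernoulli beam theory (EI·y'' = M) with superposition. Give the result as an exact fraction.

Load 1 — applied couple M₀=7 kN·m at a=6 m (b=L-a=2):
  θ_1 = (M₀x²/(2L)+C₁)/EI  [x≤a] with C₁=M₀(3b²-L²)/(6L)=-91/12 = (7·(8/5)²/(2·8)+(-91/12))/10000 = -1939/3000000 rad
Load 2 — point force P=18 kN at a=2 m (b=L-a=6):
  θ_2 = -Pb(L²-b²-3x²)/(6LEI)  [x≤a] = -18·6·(8²-6²-3·(8/5)²)/(6·8·10000) = -1143/250000 rad
Load 3 — point force P=6 kN at a=16/5 m (b=L-a=24/5):
  θ_3 = -Pb(L²-b²-3x²)/(6LEI)  [x≤a] = -6·(24/5)·(8²-(24/5)²-3·(8/5)²)/(6·8·10000) = -156/78125 rad
Superposition: θ = Σ θ_i = -108227/15000000 rad ≈ -0.007215 rad

θ(8/5) = -108227/15000000 rad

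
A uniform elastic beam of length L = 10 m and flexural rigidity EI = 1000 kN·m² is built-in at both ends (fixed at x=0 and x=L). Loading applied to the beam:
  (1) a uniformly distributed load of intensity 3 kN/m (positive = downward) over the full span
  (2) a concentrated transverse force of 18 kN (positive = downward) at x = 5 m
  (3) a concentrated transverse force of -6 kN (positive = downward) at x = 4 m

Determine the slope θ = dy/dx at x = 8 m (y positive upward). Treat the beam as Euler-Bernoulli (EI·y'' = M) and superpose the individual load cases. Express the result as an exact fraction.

Load 1 — uniform load w=3 kN/m over full span:
  θ_1 = -wx(L-x)(L-2x)/(12EI) = -3·8·(10-8)·(10-2·8)/(12·1000) = 3/125 rad
Load 2 — point force P=18 kN at a=5 m (b=L-a=5):
  θ_2 = Pa²(L-x)(2bL-(3b+a)(L-x))/(2L³EI)  [x>a] = 18·5²·(10-8)·(2·5·10-(3·5+5)·(10-8))/(2·10³·1000) = 27/1000 rad
Load 3 — point force P=-6 kN at a=4 m (b=L-a=6):
  θ_3 = Pa²(L-x)(2bL-(3b+a)(L-x))/(2L³EI)  [x>a] = (-6)·4²·(10-8)·(2·6·10-(3·6+4)·(10-8))/(2·10³·1000) = -114/15625 rad
Superposition: θ = Σ θ_i = 5463/125000 rad ≈ 0.043704 rad

θ(8) = 5463/125000 rad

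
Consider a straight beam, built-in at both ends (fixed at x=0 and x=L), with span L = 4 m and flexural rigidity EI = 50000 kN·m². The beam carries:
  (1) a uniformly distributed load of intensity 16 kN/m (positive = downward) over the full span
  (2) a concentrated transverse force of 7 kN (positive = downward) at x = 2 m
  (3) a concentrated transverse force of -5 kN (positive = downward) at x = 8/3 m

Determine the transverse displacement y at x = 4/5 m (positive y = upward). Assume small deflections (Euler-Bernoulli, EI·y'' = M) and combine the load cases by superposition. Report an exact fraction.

Load 1 — uniform load w=16 kN/m over full span:
  y_1 = -wx²(L-x)²/(24EI) = -16·(4/5)²·(4-(4/5))²/(24·50000) = -512/5859375 m
Load 2 — point force P=7 kN at a=2 m (b=L-a=2):
  y_2 = -Pb²x²(3aL-(3a+b)x)/(6L³EI)  [x≤a] = -7·2²·(4/5)²·(3·2·4-(3·2+2)·(4/5))/(6·4³·50000) = -77/4687500 m
Load 3 — point force P=-5 kN at a=8/3 m (b=L-a=4/3):
  y_3 = -Pb²x²(3aL-(3a+b)x)/(6L³EI)  [x≤a] = -(-5)·(4/3)²·(4/5)²·(3·(8/3)·4-(3·(8/3)+(4/3))·(4/5))/(6·4³·50000) = 46/6328125 m
Superposition: y = Σ y_i = -61091/632812500 m ≈ -0.000097 m

y(4/5) = -61091/632812500 m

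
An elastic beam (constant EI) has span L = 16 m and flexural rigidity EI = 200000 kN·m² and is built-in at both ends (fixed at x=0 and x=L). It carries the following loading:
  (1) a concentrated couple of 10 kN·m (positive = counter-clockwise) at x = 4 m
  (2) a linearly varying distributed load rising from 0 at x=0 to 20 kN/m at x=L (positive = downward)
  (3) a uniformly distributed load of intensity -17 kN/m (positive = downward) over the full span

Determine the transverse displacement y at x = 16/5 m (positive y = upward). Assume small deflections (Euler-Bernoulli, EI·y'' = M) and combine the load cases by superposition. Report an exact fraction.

y(16/5) = 343747/117187500 m

Load 1 — applied couple M₀=10 kN·m at a=4 m (b=L-a=12):
  y_1 = (R_Ax³/6 - M_Ax²/2)/EI  [x≤a] with R_A=45/64, M_A=-15/8 = ((45/64)·(16/5)³/6 - (-15/8)·(16/5)²/2)/200000 = 21/312500 m
Load 2 — triangular load w₀=20 kN/m (0→w₀ over full span):
  y_2 = -w₀x²(L-x)²(x+2L)/(120LEI) = -20·(16/5)²·(16-(16/5))²·((16/5)+2·16)/(120·16·200000) = -90112/29296875 m
Load 3 — uniform load w=-17 kN/m over full span:
  y_3 = -wx²(L-x)²/(24EI) = -(-17)·(16/5)²·(16-(16/5))²/(24·200000) = 34816/5859375 m
Superposition: y = Σ y_i = 343747/117187500 m ≈ 0.002933 m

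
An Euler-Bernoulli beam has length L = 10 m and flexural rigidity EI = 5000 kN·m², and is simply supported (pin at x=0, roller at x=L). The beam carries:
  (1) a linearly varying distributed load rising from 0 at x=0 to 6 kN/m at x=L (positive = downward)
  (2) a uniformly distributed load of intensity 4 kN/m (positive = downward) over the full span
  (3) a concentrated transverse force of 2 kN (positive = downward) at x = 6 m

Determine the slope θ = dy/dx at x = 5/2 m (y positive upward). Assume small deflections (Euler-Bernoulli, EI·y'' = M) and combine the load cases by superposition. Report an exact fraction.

Load 1 — triangular load w₀=6 kN/m (0→w₀ over full span):
  θ_1 = -w₀(7L⁴-30L²x²+15x⁴)/(360LEI) = -6·(7·10⁴-30·10²·(5/2)²+15·(5/2)⁴)/(360·10·5000) = -1327/76800 rad
Load 2 — uniform load w=4 kN/m over full span:
  θ_2 = -w(L³-6Lx²+4x³)/(24EI) = -4·(10³-6·10·(5/2)²+4·(5/2)³)/(24·5000) = -11/480 rad
Load 3 — point force P=2 kN at a=6 m (b=L-a=4):
  θ_3 = -Pb(L²-b²-3x²)/(6LEI)  [x≤a] = -2·4·(10²-4²-3·(5/2)²)/(6·10·5000) = -87/50000 rad
Superposition: θ = Σ θ_i = -134193/3200000 rad ≈ -0.041935 rad

θ(5/2) = -134193/3200000 rad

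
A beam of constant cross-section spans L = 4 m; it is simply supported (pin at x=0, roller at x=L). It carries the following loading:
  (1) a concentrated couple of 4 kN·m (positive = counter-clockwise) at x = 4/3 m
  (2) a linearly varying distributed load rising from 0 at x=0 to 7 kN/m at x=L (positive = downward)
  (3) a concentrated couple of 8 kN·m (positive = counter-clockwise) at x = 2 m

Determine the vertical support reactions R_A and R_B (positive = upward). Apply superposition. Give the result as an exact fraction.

Load 1 — applied couple M₀=4 kN·m at a=4/3 m (b=L-a=8/3):
  R_A = M₀/L = 4/4 = 1 kN
  R_B = -M₀/L = -4/4 = -1 kN
Load 2 — triangular load w₀=7 kN/m (0→w₀ over full span):
  R_A = w₀L/6 = 7·4/6 = 14/3 kN
  R_B = w₀L/3 = 7·4/3 = 28/3 kN
Load 3 — applied couple M₀=8 kN·m at a=2 m (b=L-a=2):
  R_A = M₀/L = 8/4 = 2 kN
  R_B = -M₀/L = -8/4 = -2 kN
Superposition: R_A = 23/3 kN, R_B = 19/3 kN

R_A = 23/3 kN, R_B = 19/3 kN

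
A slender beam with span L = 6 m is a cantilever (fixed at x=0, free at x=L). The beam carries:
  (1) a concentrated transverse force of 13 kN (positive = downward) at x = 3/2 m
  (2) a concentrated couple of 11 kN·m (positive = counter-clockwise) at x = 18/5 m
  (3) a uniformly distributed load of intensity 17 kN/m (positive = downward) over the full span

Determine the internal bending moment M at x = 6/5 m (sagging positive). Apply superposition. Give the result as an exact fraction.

Load 1 — point force P=13 kN at a=3/2 m (b=L-a=9/2):
  M_1 = -P(a-x)  [x≤a] = -13·((3/2)-(6/5)) = -39/10 kN·m
Load 2 — applied couple M₀=11 kN·m at a=18/5 m (b=L-a=12/5):
  M_2 = M₀  [x≤a] = 11 = 11 kN·m
Load 3 — uniform load w=17 kN/m over full span:
  M_3 = -w(L-x)²/2 = -17·(6-(6/5))²/2 = -4896/25 kN·m
Superposition: M = Σ M_i = -9437/50 kN·m ≈ -188.740000 kN·m

M(6/5) = -9437/50 kN·m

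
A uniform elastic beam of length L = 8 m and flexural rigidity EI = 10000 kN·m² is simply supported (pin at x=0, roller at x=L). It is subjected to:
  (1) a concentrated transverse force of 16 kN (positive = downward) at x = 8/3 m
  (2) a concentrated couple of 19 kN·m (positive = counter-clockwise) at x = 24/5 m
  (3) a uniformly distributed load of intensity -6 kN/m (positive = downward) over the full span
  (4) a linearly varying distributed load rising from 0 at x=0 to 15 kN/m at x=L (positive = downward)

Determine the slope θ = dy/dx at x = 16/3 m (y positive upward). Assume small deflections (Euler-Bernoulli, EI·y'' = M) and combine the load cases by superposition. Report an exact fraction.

Load 1 — point force P=16 kN at a=8/3 m (b=L-a=16/3):
  θ_1 = -Pa(2L²-6Lx+3x²+a²)/(6LEI)  [x>a] = -16·(8/3)·(2·8²-6·8·(16/3)+3·(16/3)²+(8/3)²)/(6·8·10000) = 32/10125 rad
Load 2 — applied couple M₀=19 kN·m at a=24/5 m (b=L-a=16/5):
  θ_2 = (M₀x²/(2L)-M₀(x-a)+C₁)/EI  [x>a] with C₁=M₀(3b²-L²)/(6L)=-988/75 = (19·(16/3)²/(2·8)-19·((16/3)-(24/5))+(-988/75))/10000 = 589/562500 rad
Load 3 — uniform load w=-6 kN/m over full span:
  θ_3 = -w(L³-6Lx²+4x³)/(24EI) = -(-6)·(8³-6·8·(16/3)²+4·(16/3)³)/(24·10000) = -104/16875 rad
Load 4 — triangular load w₀=15 kN/m (0→w₀ over full span):
  θ_4 = -w₀(7L⁴-30L²x²+15x⁴)/(360LEI) = -15·(7·8⁴-30·8²·(16/3)²+15·(16/3)⁴)/(360·8·10000) = 364/50625 rad
Superposition: θ = Σ θ_i = 26501/5062500 rad ≈ 0.005235 rad

θ(16/3) = 26501/5062500 rad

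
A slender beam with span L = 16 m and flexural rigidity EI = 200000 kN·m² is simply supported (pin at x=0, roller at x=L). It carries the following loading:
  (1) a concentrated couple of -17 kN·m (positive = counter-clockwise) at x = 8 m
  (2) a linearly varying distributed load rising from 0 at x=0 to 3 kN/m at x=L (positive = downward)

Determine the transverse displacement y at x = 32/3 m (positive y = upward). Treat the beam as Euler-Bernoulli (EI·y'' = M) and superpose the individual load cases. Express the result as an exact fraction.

y(32/3) = -8959/1518750 m

Load 1 — applied couple M₀=-17 kN·m at a=8 m (b=L-a=8):
  y_1 = (M₀x³/(6L)-M₀(x-a)²/2+C₁x)/EI  [x>a] with C₁=M₀(3b²-L²)/(6L)=34/3 = ((-17)·(32/3)³/(6·16)-(-17)·((32/3)-8)²/2+(34/3)·(32/3))/200000 = -17/101250 m
Load 2 — triangular load w₀=3 kN/m (0→w₀ over full span):
  y_2 = -w₀x(7L⁴-10L²x²+3x⁴)/(360LEI) = -3·(32/3)·(7·16⁴-10·16²·(32/3)²+3·(32/3)⁴)/(360·16·200000) = -4352/759375 m
Superposition: y = Σ y_i = -8959/1518750 m ≈ -0.005899 m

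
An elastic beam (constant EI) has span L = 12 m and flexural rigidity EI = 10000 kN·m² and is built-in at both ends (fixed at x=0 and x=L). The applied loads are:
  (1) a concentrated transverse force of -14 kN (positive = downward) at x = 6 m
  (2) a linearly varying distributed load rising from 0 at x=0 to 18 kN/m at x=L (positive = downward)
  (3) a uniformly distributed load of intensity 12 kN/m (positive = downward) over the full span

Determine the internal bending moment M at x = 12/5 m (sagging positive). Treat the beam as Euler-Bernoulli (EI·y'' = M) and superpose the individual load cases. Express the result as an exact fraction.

M(12/5) = -1707/125 kN·m

Load 1 — point force P=-14 kN at a=6 m (b=L-a=6):
  M_1 = Pb²(3a+b)x/L³ - Pab²/L²  [x≤a] = (-14)·6²·(3·6+6)·(12/5)/12³ - (-14)·6·6²/12² = 21/5 kN·m
Load 2 — triangular load w₀=18 kN/m (0→w₀ over full span):
  M_2 = 3w₀Lx/20 - w₀L²/30 - w₀x³/(6L) = 3·18·12·(12/5)/20 - 18·12²/30 - 18·(12/5)³/(6·12) = -1512/125 kN·m
Load 3 — uniform load w=12 kN/m over full span:
  M_3 = wLx/2 - wL²/12 - wx²/2 = 12·12·(12/5)/2 - 12·12²/12 - 12·(12/5)²/2 = -144/25 kN·m
Superposition: M = Σ M_i = -1707/125 kN·m ≈ -13.656000 kN·m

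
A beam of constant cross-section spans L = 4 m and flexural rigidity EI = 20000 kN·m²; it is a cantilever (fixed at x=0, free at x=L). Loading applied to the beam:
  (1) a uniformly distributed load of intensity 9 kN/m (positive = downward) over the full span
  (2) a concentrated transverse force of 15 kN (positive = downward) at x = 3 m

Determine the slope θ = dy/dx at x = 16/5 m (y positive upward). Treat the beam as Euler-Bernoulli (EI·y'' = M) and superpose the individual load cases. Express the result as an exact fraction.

Load 1 — uniform load w=9 kN/m over full span:
  θ_1 = -wx(x²-3Lx+3L²)/(6EI) = -9·(16/5)·((16/5)²-3·4·(16/5)+3·4²)/(6·20000) = -372/78125 rad
Load 2 — point force P=15 kN at a=3 m (b=L-a=1):
  θ_2 = -Pa²/(2EI)  [x>a] = -15·3²/(2·20000) = -27/8000 rad
Superposition: θ = Σ θ_i = -40683/5000000 rad ≈ -0.008137 rad

θ(16/5) = -40683/5000000 rad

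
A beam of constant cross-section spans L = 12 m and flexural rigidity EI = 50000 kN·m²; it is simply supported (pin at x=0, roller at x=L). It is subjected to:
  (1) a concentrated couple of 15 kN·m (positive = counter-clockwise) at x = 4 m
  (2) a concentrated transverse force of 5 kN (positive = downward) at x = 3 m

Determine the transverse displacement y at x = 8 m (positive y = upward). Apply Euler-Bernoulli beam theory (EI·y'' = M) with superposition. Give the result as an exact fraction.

y(8) = -13/20000 m

Load 1 — applied couple M₀=15 kN·m at a=4 m (b=L-a=8):
  y_1 = (M₀x³/(6L)-M₀(x-a)²/2+C₁x)/EI  [x>a] with C₁=M₀(3b²-L²)/(6L)=10 = (15·8³/(6·12)-15·(8-4)²/2+10·8)/50000 = 1/750 m
Load 2 — point force P=5 kN at a=3 m (b=L-a=9):
  y_2 = -Pa(L-x)(2Lx-a²-x²)/(6LEI)  [x>a] = -5·3·(12-8)·(2·12·8-3²-8²)/(6·12·50000) = -119/60000 m
Superposition: y = Σ y_i = -13/20000 m ≈ -0.000650 m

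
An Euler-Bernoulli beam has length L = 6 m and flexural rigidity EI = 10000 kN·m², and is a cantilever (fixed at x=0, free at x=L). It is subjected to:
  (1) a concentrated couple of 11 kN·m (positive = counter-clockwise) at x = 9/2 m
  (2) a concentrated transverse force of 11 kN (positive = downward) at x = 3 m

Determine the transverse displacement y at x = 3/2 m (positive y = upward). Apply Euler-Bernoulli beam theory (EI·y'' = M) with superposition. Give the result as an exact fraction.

Load 1 — applied couple M₀=11 kN·m at a=9/2 m (b=L-a=3/2):
  y_1 = M₀x²/(2EI)  [x≤a] = 11·(3/2)²/(2·10000) = 99/80000 m
Load 2 — point force P=11 kN at a=3 m (b=L-a=3):
  y_2 = -Px²(3a-x)/(6EI)  [x≤a] = -11·(3/2)²·(3·3-(3/2))/(6·10000) = -99/32000 m
Superposition: y = Σ y_i = -297/160000 m ≈ -0.001856 m

y(3/2) = -297/160000 m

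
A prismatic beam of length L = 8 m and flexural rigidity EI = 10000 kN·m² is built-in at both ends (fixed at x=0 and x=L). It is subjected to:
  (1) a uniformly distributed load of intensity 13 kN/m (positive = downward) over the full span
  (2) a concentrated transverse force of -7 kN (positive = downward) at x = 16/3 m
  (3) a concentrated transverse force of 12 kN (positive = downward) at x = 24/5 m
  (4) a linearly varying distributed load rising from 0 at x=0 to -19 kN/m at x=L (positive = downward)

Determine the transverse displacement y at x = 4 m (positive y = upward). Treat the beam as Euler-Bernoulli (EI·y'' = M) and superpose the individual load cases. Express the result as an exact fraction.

y(4) = -33019/6328125 m

Load 1 — uniform load w=13 kN/m over full span:
  y_1 = -wx²(L-x)²/(24EI) = -13·4²·(8-4)²/(24·10000) = -26/1875 m
Load 2 — point force P=-7 kN at a=16/3 m (b=L-a=8/3):
  y_2 = -Pb²x²(3aL-(3a+b)x)/(6L³EI)  [x≤a] = -(-7)·(8/3)²·4²·(3·(16/3)·8-(3·(16/3)+(8/3))·4)/(6·8³·10000) = 14/10125 m
Load 3 — point force P=12 kN at a=24/5 m (b=L-a=16/5):
  y_3 = -Pb²x²(3aL-(3a+b)x)/(6L³EI)  [x≤a] = -12·(16/5)²·4²·(3·(24/5)·8-(3·(24/5)+(16/5))·4)/(6·8³·10000) = -224/78125 m
Load 4 — triangular load w₀=-19 kN/m (0→w₀ over full span):
  y_4 = -w₀x²(L-x)²(x+2L)/(120LEI) = -(-19)·4²·(8-4)²·(4+2·8)/(120·8·10000) = 19/1875 m
Superposition: y = Σ y_i = -33019/6328125 m ≈ -0.005218 m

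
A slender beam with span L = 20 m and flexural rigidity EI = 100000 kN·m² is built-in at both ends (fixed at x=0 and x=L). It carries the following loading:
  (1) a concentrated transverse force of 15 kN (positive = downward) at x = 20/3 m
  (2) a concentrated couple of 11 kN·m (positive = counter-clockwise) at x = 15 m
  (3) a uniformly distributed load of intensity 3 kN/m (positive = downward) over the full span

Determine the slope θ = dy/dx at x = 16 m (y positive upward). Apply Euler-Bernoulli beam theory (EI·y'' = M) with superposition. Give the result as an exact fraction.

θ(16) = 5917/2250000 rad

Load 1 — point force P=15 kN at a=20/3 m (b=L-a=40/3):
  θ_1 = Pa²(L-x)(2bL-(3b+a)(L-x))/(2L³EI)  [x>a] = 15·(20/3)²·(20-16)·(2·(40/3)·20-(3·(40/3)+(20/3))·(20-16))/(2·20³·100000) = 13/22500 rad
Load 2 — applied couple M₀=11 kN·m at a=15 m (b=L-a=5):
  θ_2 = (R_Ax²/2 - M_Ax - M₀(x-a))/EI  [x>a] with R_A=99/160, M_A=55/16 = ((99/160)·16²/2 - (55/16)·16 - 11·(16-15))/100000 = 33/250000 rad
Load 3 — uniform load w=3 kN/m over full span:
  θ_3 = -wx(L-x)(L-2x)/(12EI) = -3·16·(20-16)·(20-2·16)/(12·100000) = 6/3125 rad
Superposition: θ = Σ θ_i = 5917/2250000 rad ≈ 0.002630 rad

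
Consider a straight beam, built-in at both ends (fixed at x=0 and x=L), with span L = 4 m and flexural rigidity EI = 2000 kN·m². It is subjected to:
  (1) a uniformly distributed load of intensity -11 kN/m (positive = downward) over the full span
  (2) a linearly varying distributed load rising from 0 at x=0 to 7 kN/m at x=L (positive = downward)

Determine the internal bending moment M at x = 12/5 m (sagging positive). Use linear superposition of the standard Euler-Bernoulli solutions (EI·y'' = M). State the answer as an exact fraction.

Load 1 — uniform load w=-11 kN/m over full span:
  M_1 = wLx/2 - wL²/12 - wx²/2 = (-11)·4·(12/5)/2 - (-11)·4²/12 - (-11)·(12/5)²/2 = -484/75 kN·m
Load 2 — triangular load w₀=7 kN/m (0→w₀ over full span):
  M_2 = 3w₀Lx/20 - w₀L²/30 - w₀x³/(6L) = 3·7·4·(12/5)/20 - 7·4²/30 - 7·(12/5)³/(6·4) = 868/375 kN·m
Superposition: M = Σ M_i = -1552/375 kN·m ≈ -4.138667 kN·m

M(12/5) = -1552/375 kN·m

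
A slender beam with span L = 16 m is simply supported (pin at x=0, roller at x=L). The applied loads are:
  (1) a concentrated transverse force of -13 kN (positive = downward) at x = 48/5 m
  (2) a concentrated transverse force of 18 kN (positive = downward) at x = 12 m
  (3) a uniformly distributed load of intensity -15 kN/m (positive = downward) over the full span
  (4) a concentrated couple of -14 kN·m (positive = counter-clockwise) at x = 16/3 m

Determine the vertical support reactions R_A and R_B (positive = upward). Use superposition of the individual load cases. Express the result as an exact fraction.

Load 1 — point force P=-13 kN at a=48/5 m (b=L-a=32/5):
  R_A = Pb/L = (-13)·(32/5)/16 = -26/5 kN
  R_B = Pa/L = (-13)·(48/5)/16 = -39/5 kN
Load 2 — point force P=18 kN at a=12 m (b=L-a=4):
  R_A = Pb/L = 18·4/16 = 9/2 kN
  R_B = Pa/L = 18·12/16 = 27/2 kN
Load 3 — uniform load w=-15 kN/m over full span:
  R_A = wL/2 = (-15)·16/2 = -120 kN
  R_B = wL/2 = (-15)·16/2 = -120 kN
Load 4 — applied couple M₀=-14 kN·m at a=16/3 m (b=L-a=32/3):
  R_A = M₀/L = (-14)/16 = -7/8 kN
  R_B = -M₀/L = -(-14)/16 = 7/8 kN
Superposition: R_A = -4863/40 kN, R_B = -4537/40 kN

R_A = -4863/40 kN, R_B = -4537/40 kN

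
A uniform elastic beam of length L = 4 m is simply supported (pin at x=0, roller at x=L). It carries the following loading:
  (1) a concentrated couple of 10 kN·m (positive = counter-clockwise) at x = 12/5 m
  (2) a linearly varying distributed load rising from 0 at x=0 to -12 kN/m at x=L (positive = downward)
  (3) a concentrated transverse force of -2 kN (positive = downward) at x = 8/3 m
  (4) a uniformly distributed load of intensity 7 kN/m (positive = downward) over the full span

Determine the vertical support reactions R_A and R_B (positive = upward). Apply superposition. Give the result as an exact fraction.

R_A = 47/6 kN, R_B = -35/6 kN

Load 1 — applied couple M₀=10 kN·m at a=12/5 m (b=L-a=8/5):
  R_A = M₀/L = 10/4 = 5/2 kN
  R_B = -M₀/L = -10/4 = -5/2 kN
Load 2 — triangular load w₀=-12 kN/m (0→w₀ over full span):
  R_A = w₀L/6 = (-12)·4/6 = -8 kN
  R_B = w₀L/3 = (-12)·4/3 = -16 kN
Load 3 — point force P=-2 kN at a=8/3 m (b=L-a=4/3):
  R_A = Pb/L = (-2)·(4/3)/4 = -2/3 kN
  R_B = Pa/L = (-2)·(8/3)/4 = -4/3 kN
Load 4 — uniform load w=7 kN/m over full span:
  R_A = wL/2 = 7·4/2 = 14 kN
  R_B = wL/2 = 7·4/2 = 14 kN
Superposition: R_A = 47/6 kN, R_B = -35/6 kN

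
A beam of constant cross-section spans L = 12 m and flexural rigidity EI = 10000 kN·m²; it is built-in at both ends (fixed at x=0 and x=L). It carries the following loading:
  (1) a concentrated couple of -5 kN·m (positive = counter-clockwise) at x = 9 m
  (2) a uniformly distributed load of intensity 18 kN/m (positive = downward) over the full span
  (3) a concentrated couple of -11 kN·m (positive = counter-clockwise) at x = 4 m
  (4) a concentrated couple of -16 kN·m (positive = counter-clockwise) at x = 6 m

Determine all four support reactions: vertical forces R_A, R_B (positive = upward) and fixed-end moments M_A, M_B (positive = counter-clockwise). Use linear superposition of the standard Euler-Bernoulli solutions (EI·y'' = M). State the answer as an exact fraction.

R_A = 30041/288 kN, M_A = 3367/16 kN·m, R_B = 32167/288 kN, M_B = -10691/48 kN·m

Load 1 — applied couple M₀=-5 kN·m at a=9 m (b=L-a=3):
  R_A = 6M₀ab/L³ = 6·(-5)·9·3/12³ = -15/32 kN
  M_A = M₀b(2a-b)/L² = (-5)·3·(2·9-3)/12² = -25/16 kN·m
  R_B = -6M₀ab/L³ = -6·(-5)·9·3/12³ = 15/32 kN
  M_B = M₀a(2b-a)/L² = (-5)·9·(2·3-9)/12² = 15/16 kN·m
Load 2 — uniform load w=18 kN/m over full span:
  R_A = wL/2 = 18·12/2 = 108 kN
  M_A = wL²/12 = 18·12²/12 = 216 kN·m
  R_B = wL/2 = 18·12/2 = 108 kN
  M_B = -wL²/12 = -18·12²/12 = -216 kN·m
Load 3 — applied couple M₀=-11 kN·m at a=4 m (b=L-a=8):
  R_A = 6M₀ab/L³ = 6·(-11)·4·8/12³ = -11/9 kN
  M_A = M₀b(2a-b)/L² = (-11)·8·(2·4-8)/12² = 0 kN·m
  R_B = -6M₀ab/L³ = -6·(-11)·4·8/12³ = 11/9 kN
  M_B = M₀a(2b-a)/L² = (-11)·4·(2·8-4)/12² = -11/3 kN·m
Load 4 — applied couple M₀=-16 kN·m at a=6 m (b=L-a=6):
  R_A = 6M₀ab/L³ = 6·(-16)·6·6/12³ = -2 kN
  M_A = M₀b(2a-b)/L² = (-16)·6·(2·6-6)/12² = -4 kN·m
  R_B = -6M₀ab/L³ = -6·(-16)·6·6/12³ = 2 kN
  M_B = M₀a(2b-a)/L² = (-16)·6·(2·6-6)/12² = -4 kN·m
Superposition: R_A = 30041/288 kN, M_A = 3367/16 kN·m, R_B = 32167/288 kN, M_B = -10691/48 kN·m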